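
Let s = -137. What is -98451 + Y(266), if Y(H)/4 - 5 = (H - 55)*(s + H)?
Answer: 10445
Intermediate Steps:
Y(H) = 20 + 4*(-137 + H)*(-55 + H) (Y(H) = 20 + 4*((H - 55)*(-137 + H)) = 20 + 4*((-55 + H)*(-137 + H)) = 20 + 4*((-137 + H)*(-55 + H)) = 20 + 4*(-137 + H)*(-55 + H))
-98451 + Y(266) = -98451 + (30160 - 768*266 + 4*266**2) = -98451 + (30160 - 204288 + 4*70756) = -98451 + (30160 - 204288 + 283024) = -98451 + 108896 = 10445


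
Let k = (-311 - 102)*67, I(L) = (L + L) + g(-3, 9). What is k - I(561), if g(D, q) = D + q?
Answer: -28799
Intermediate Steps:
I(L) = 6 + 2*L (I(L) = (L + L) + (-3 + 9) = 2*L + 6 = 6 + 2*L)
k = -27671 (k = -413*67 = -27671)
k - I(561) = -27671 - (6 + 2*561) = -27671 - (6 + 1122) = -27671 - 1*1128 = -27671 - 1128 = -28799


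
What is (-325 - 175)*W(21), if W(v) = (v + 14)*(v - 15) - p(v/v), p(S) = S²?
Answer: -104500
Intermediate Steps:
W(v) = -1 + (-15 + v)*(14 + v) (W(v) = (v + 14)*(v - 15) - (v/v)² = (14 + v)*(-15 + v) - 1*1² = (-15 + v)*(14 + v) - 1*1 = (-15 + v)*(14 + v) - 1 = -1 + (-15 + v)*(14 + v))
(-325 - 175)*W(21) = (-325 - 175)*(-211 + 21² - 1*21) = -500*(-211 + 441 - 21) = -500*209 = -104500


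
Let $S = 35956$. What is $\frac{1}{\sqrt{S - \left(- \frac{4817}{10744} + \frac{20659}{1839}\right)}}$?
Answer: $\frac{2 \sqrt{6631638959201838}}{30878839681} \approx 0.0052745$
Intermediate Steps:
$\frac{1}{\sqrt{S - \left(- \frac{4817}{10744} + \frac{20659}{1839}\right)}} = \frac{1}{\sqrt{35956 - \left(- \frac{4817}{10744} + \frac{20659}{1839}\right)}} = \frac{1}{\sqrt{35956 - \frac{213101833}{19758216}}} = \frac{1}{\sqrt{\frac{710213312663}{19758216}}} = \frac{1}{\frac{23}{9879108} \sqrt{6631638959201838}} = \frac{2 \sqrt{6631638959201838}}{30878839681}$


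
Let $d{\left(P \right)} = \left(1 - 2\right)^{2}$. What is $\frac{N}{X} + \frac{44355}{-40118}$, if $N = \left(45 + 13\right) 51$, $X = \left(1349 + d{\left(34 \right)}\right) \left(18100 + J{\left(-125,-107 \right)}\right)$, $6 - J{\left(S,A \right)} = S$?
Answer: $- \frac{181923322951}{164563033050} \approx -1.1055$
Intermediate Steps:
$J{\left(S,A \right)} = 6 - S$
$d{\left(P \right)} = 1$ ($d{\left(P \right)} = \left(-1\right)^{2} = 1$)
$X = 24611850$ ($X = \left(1349 + 1\right) \left(18100 + \left(6 - -125\right)\right) = 1350 \left(18100 + \left(6 + 125\right)\right) = 1350 \left(18100 + 131\right) = 1350 \cdot 18231 = 24611850$)
$N = 2958$ ($N = 58 \cdot 51 = 2958$)
$\frac{N}{X} + \frac{44355}{-40118} = \frac{2958}{24611850} + \frac{44355}{-40118} = 2958 \cdot \frac{1}{24611850} + 44355 \left(- \frac{1}{40118}\right) = \frac{493}{4101975} - \frac{44355}{40118} = - \frac{181923322951}{164563033050}$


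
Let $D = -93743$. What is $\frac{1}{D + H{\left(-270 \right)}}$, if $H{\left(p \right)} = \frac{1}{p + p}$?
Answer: $- \frac{540}{50621221} \approx -1.0667 \cdot 10^{-5}$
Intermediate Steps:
$H{\left(p \right)} = \frac{1}{2 p}$
$\frac{1}{D + H{\left(-270 \right)}} = \frac{1}{-93743 + \frac{1}{2 \left(-270\right)}} = \frac{1}{-93743 + \frac{1}{2} \left(- \frac{1}{270}\right)} = \frac{1}{-93743 - \frac{1}{540}} = \frac{1}{- \frac{50621221}{540}} = - \frac{540}{50621221}$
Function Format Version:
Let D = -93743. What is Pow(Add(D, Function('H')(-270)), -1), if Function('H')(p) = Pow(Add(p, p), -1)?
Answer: Rational(-540, 50621221) ≈ -1.0667e-5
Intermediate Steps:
Function('H')(p) = Mul(Rational(1, 2), Pow(p, -1)) (Function('H')(p) = Pow(Mul(2, p), -1) = Mul(Rational(1, 2), Pow(p, -1)))
Pow(Add(D, Function('H')(-270)), -1) = Pow(Add(-93743, Mul(Rational(1, 2), Pow(-270, -1))), -1) = Pow(Add(-93743, Mul(Rational(1, 2), Rational(-1, 270))), -1) = Pow(Add(-93743, Rational(-1, 540)), -1) = Pow(Rational(-50621221, 540), -1) = Rational(-540, 50621221)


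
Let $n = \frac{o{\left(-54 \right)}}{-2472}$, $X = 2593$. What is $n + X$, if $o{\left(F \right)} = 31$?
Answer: $\frac{6409865}{2472} \approx 2593.0$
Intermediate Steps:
$n = - \frac{31}{2472}$ ($n = \frac{31}{-2472} = 31 \left(- \frac{1}{2472}\right) = - \frac{31}{2472} \approx -0.01254$)
$n + X = - \frac{31}{2472} + 2593 = \frac{6409865}{2472}$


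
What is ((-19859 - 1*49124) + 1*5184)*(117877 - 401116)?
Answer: 18070364961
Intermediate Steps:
((-19859 - 1*49124) + 1*5184)*(117877 - 401116) = ((-19859 - 49124) + 5184)*(-283239) = (-68983 + 5184)*(-283239) = -63799*(-283239) = 18070364961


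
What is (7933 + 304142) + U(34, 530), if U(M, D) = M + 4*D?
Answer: 314229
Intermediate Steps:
(7933 + 304142) + U(34, 530) = (7933 + 304142) + (34 + 4*530) = 312075 + (34 + 2120) = 312075 + 2154 = 314229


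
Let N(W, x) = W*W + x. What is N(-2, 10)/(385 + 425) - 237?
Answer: -95978/405 ≈ -236.98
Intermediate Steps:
N(W, x) = x + W² (N(W, x) = W² + x = x + W²)
N(-2, 10)/(385 + 425) - 237 = (10 + (-2)²)/(385 + 425) - 237 = (10 + 4)/810 - 237 = 14*(1/810) - 237 = 7/405 - 237 = -95978/405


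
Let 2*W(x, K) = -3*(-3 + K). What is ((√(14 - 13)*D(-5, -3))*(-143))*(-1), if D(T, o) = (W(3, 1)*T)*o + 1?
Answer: 6578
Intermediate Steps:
W(x, K) = 9/2 - 3*K/2 (W(x, K) = (-3*(-3 + K))/2 = (9 - 3*K)/2 = 9/2 - 3*K/2)
D(T, o) = 1 + 3*T*o (D(T, o) = ((9/2 - 3/2*1)*T)*o + 1 = ((9/2 - 3/2)*T)*o + 1 = (3*T)*o + 1 = 3*T*o + 1 = 1 + 3*T*o)
((√(14 - 13)*D(-5, -3))*(-143))*(-1) = ((√(14 - 13)*(1 + 3*(-5)*(-3)))*(-143))*(-1) = ((√1*(1 + 45))*(-143))*(-1) = ((1*46)*(-143))*(-1) = (46*(-143))*(-1) = -6578*(-1) = 6578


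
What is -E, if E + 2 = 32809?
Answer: -32807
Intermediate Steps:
E = 32807 (E = -2 + 32809 = 32807)
-E = -1*32807 = -32807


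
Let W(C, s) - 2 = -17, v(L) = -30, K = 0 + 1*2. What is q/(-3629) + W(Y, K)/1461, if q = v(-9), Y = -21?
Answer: -3535/1767323 ≈ -0.0020002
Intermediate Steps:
K = 2 (K = 0 + 2 = 2)
W(C, s) = -15 (W(C, s) = 2 - 17 = -15)
q = -30
q/(-3629) + W(Y, K)/1461 = -30/(-3629) - 15/1461 = -30*(-1/3629) - 15*1/1461 = 30/3629 - 5/487 = -3535/1767323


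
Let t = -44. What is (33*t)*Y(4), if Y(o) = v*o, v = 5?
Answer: -29040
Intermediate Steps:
Y(o) = 5*o
(33*t)*Y(4) = (33*(-44))*(5*4) = -1452*20 = -29040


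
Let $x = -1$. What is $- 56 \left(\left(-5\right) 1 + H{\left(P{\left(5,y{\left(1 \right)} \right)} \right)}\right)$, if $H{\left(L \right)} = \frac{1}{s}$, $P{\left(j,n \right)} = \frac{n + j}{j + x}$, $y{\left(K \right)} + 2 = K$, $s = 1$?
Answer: $224$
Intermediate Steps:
$y{\left(K \right)} = -2 + K$
$P{\left(j,n \right)} = \frac{j + n}{-1 + j}$ ($P{\left(j,n \right)} = \frac{n + j}{j - 1} = \frac{j + n}{-1 + j}$)
$H{\left(L \right)} = 1$ ($H{\left(L \right)} = 1^{-1} = 1$)
$- 56 \left(\left(-5\right) 1 + H{\left(P{\left(5,y{\left(1 \right)} \right)} \right)}\right) = - 56 \left(\left(-5\right) 1 + 1\right) = - 56 \left(-5 + 1\right) = \left(-56\right) \left(-4\right) = 224$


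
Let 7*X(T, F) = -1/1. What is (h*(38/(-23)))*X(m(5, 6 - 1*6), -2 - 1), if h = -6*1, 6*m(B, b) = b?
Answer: -228/161 ≈ -1.4161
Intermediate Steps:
m(B, b) = b/6
X(T, F) = -1/7 (X(T, F) = (-1/1)/7 = (-1*1)/7 = (1/7)*(-1) = -1/7)
h = -6
(h*(38/(-23)))*X(m(5, 6 - 1*6), -2 - 1) = -228/(-23)*(-1/7) = -228*(-1)/23*(-1/7) = -6*(-38/23)*(-1/7) = (228/23)*(-1/7) = -228/161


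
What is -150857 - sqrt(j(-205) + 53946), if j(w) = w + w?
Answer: -150857 - 4*sqrt(3346) ≈ -1.5109e+5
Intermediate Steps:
j(w) = 2*w
-150857 - sqrt(j(-205) + 53946) = -150857 - sqrt(2*(-205) + 53946) = -150857 - sqrt(-410 + 53946) = -150857 - sqrt(53536) = -150857 - 4*sqrt(3346)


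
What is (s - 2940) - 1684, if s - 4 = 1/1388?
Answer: -6412559/1388 ≈ -4620.0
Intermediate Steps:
s = 5553/1388 (s = 4 + 1/1388 = 5553/1388 ≈ 4.0007)
(s - 2940) - 1684 = (5553/1388 - 2940) - 1684 = -4075167/1388 - 1684 = -6412559/1388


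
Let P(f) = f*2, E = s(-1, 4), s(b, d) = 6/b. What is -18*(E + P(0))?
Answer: 108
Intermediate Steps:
E = -6 (E = 6/(-1) = 6*(-1) = -6)
P(f) = 2*f
-18*(E + P(0)) = -18*(-6 + 2*0) = -18*(-6 + 0) = -18*(-6) = 108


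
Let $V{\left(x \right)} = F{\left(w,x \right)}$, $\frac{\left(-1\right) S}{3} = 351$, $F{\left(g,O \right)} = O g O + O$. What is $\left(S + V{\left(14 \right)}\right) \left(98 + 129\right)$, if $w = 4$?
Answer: $-57885$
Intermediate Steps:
$F{\left(g,O \right)} = O + g O^{2}$ ($F{\left(g,O \right)} = g O^{2} + O = O + g O^{2}$)
$S = -1053$ ($S = \left(-3\right) 351 = -1053$)
$V{\left(x \right)} = x \left(1 + 4 x\right)$ ($V{\left(x \right)} = x \left(1 + x 4\right) = x \left(1 + 4 x\right)$)
$\left(S + V{\left(14 \right)}\right) \left(98 + 129\right) = \left(-1053 + 14 \left(1 + 4 \cdot 14\right)\right) \left(98 + 129\right) = \left(-1053 + 14 \left(1 + 56\right)\right) 227 = \left(-1053 + 14 \cdot 57\right) 227 = \left(-1053 + 798\right) 227 = \left(-255\right) 227 = -57885$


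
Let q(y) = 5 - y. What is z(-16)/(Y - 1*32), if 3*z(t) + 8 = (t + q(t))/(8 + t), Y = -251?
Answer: 23/2264 ≈ 0.010159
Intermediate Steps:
z(t) = -8/3 + 5/(3*(8 + t)) (z(t) = -8/3 + ((t + (5 - t))/(8 + t))/3 = -8/3 + (5/(8 + t))/3 = -8/3 + 5/(3*(8 + t)))
z(-16)/(Y - 1*32) = ((-59 - 8*(-16))/(3*(8 - 16)))/(-251 - 1*32) = ((1/3)*(-59 + 128)/(-8))/(-251 - 32) = ((1/3)*(-1/8)*69)/(-283) = -23/8*(-1/283) = 23/2264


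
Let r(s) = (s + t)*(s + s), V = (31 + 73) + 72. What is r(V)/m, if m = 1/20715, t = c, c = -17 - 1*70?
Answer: 648959520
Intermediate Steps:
c = -87 (c = -17 - 70 = -87)
t = -87
m = 1/20715 ≈ 4.8274e-5
V = 176 (V = 104 + 72 = 176)
r(s) = 2*s*(-87 + s) (r(s) = (s - 87)*(s + s) = (-87 + s)*(2*s) = 2*s*(-87 + s))
r(V)/m = (2*176*(-87 + 176))/(1/20715) = (2*176*89)*20715 = 31328*20715 = 648959520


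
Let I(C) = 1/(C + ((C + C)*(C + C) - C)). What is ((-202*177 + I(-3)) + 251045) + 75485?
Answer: 10467937/36 ≈ 2.9078e+5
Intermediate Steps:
I(C) = 1/(4*C²) (I(C) = 1/(C + ((2*C)*(2*C) - C)) = 1/(C + (4*C² - C)) = 1/(C + (-C + 4*C²)) = 1/(4*C²))
((-202*177 + I(-3)) + 251045) + 75485 = ((-202*177 + (¼)/(-3)²) + 251045) + 75485 = ((-35754 + (¼)*(⅑)) + 251045) + 75485 = ((-35754 + 1/36) + 251045) + 75485 = (-1287143/36 + 251045) + 75485 = 7750477/36 + 75485 = 10467937/36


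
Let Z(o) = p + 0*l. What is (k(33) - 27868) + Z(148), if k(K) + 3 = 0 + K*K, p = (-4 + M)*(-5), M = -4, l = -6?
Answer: -26742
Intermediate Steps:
p = 40 (p = (-4 - 4)*(-5) = -8*(-5) = 40)
Z(o) = 40 (Z(o) = 40 + 0*(-6) = 40 + 0 = 40)
k(K) = -3 + K² (k(K) = -3 + (0 + K*K) = -3 + (0 + K²) = -3 + K²)
(k(33) - 27868) + Z(148) = ((-3 + 33²) - 27868) + 40 = ((-3 + 1089) - 27868) + 40 = (1086 - 27868) + 40 = -26782 + 40 = -26742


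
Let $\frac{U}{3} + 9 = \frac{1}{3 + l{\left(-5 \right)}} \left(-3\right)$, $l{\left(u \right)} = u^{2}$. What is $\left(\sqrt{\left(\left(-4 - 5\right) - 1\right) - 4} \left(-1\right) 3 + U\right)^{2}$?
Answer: $\frac{486441}{784} + \frac{2295 i \sqrt{14}}{14} \approx 620.46 + 613.36 i$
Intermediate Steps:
$U = - \frac{765}{28}$ ($U = -27 + 3 \frac{1}{3 + \left(-5\right)^{2}} \left(-3\right) = -27 + 3 \frac{1}{3 + 25} \left(-3\right) = -27 + 3 \cdot \frac{1}{28} \left(-3\right) = -27 + 3 \left(- \frac{3}{28}\right) = -27 - \frac{9}{28} = - \frac{765}{28} \approx -27.321$)
$\left(\sqrt{\left(\left(-4 - 5\right) - 1\right) - 4} \left(-1\right) 3 + U\right)^{2} = \left(\sqrt{\left(\left(-4 - 5\right) - 1\right) - 4} \left(-1\right) 3 - \frac{765}{28}\right)^{2} = \left(\sqrt{\left(-9 - 1\right) - 4} \left(-1\right) 3 - \frac{765}{28}\right)^{2} = \left(\sqrt{-10 - 4} \left(-1\right) 3 - \frac{765}{28}\right)^{2} = \left(\sqrt{-14} \left(-1\right) 3 - \frac{765}{28}\right)^{2} = \left(i \sqrt{14} \left(-1\right) 3 - \frac{765}{28}\right)^{2} = \left(- i \sqrt{14} \cdot 3 - \frac{765}{28}\right)^{2} = \left(- 3 i \sqrt{14} - \frac{765}{28}\right)^{2} = \left(- \frac{765}{28} - 3 i \sqrt{14}\right)^{2}$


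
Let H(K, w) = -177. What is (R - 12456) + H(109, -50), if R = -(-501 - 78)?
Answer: -12054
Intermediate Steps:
R = 579 (R = -1*(-579) = 579)
(R - 12456) + H(109, -50) = (579 - 12456) - 177 = -11877 - 177 = -12054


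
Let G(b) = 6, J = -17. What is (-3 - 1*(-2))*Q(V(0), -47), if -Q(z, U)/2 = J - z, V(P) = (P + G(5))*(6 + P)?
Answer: -106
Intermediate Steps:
V(P) = (6 + P)**2 (V(P) = (P + 6)*(6 + P) = (6 + P)*(6 + P) = (6 + P)**2)
Q(z, U) = 34 + 2*z (Q(z, U) = -2*(-17 - z) = 34 + 2*z)
(-3 - 1*(-2))*Q(V(0), -47) = (-3 - 1*(-2))*(34 + 2*(36 + 0**2 + 12*0)) = (-3 + 2)*(34 + 2*(36 + 0 + 0)) = -(34 + 2*36) = -(34 + 72) = -1*106 = -106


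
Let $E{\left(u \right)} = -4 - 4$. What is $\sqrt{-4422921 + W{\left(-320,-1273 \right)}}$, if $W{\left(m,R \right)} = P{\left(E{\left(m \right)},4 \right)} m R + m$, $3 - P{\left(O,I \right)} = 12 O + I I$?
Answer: $\sqrt{29387639} \approx 5421.0$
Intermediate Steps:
$E{\left(u \right)} = -8$
$P{\left(O,I \right)} = 3 - I^{2} - 12 O$ ($P{\left(O,I \right)} = 3 - \left(12 O + I I\right) = 3 - \left(12 O + I^{2}\right) = 3 - \left(I^{2} + 12 O\right) = 3 - I^{2} - 12 O$)
$W{\left(m,R \right)} = m + 83 R m$ ($W{\left(m,R \right)} = \left(3 - 4^{2} - -96\right) m R + m = \left(3 - 16 + 96\right) m R + m = 83 m R + m = 83 R m + m = m + 83 R m$)
$\sqrt{-4422921 + W{\left(-320,-1273 \right)}} = \sqrt{-4422921 - 320 \left(1 + 83 \left(-1273\right)\right)} = \sqrt{-4422921 - 320 \left(1 - 105659\right)} = \sqrt{-4422921 - -33810560} = \sqrt{-4422921 + 33810560} = \sqrt{29387639}$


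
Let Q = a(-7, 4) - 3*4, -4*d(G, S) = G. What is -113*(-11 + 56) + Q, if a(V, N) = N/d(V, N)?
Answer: -35663/7 ≈ -5094.7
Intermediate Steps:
d(G, S) = -G/4
a(V, N) = -4*N/V (a(V, N) = N/((-V/4)) = N*(-4/V) = -4*N/V)
Q = -68/7 (Q = -4*4/(-7) - 3*4 = -4*4*(-1/7) - 1*12 = 16/7 - 12 = -68/7 ≈ -9.7143)
-113*(-11 + 56) + Q = -113*(-11 + 56) - 68/7 = -113*45 - 68/7 = -5085 - 68/7 = -35663/7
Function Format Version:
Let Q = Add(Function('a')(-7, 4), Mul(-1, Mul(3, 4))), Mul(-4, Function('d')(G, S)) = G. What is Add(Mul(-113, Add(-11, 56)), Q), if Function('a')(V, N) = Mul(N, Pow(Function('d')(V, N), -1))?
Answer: Rational(-35663, 7) ≈ -5094.7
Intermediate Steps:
Function('d')(G, S) = Mul(Rational(-1, 4), G)
Function('a')(V, N) = Mul(-4, N, Pow(V, -1)) (Function('a')(V, N) = Mul(N, Pow(Mul(Rational(-1, 4), V), -1)) = Mul(N, Mul(-4, Pow(V, -1))) = Mul(-4, N, Pow(V, -1)))
Q = Rational(-68, 7) (Q = Add(Mul(-4, 4, Pow(-7, -1)), Mul(-1, Mul(3, 4))) = Add(Mul(-4, 4, Rational(-1, 7)), Mul(-1, 12)) = Add(Rational(16, 7), -12) = Rational(-68, 7) ≈ -9.7143)
Add(Mul(-113, Add(-11, 56)), Q) = Add(Mul(-113, Add(-11, 56)), Rational(-68, 7)) = Add(Mul(-113, 45), Rational(-68, 7)) = Add(-5085, Rational(-68, 7)) = Rational(-35663, 7)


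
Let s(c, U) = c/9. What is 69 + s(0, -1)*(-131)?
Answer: 69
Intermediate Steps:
s(c, U) = c/9 (s(c, U) = c*(⅑) = c/9)
69 + s(0, -1)*(-131) = 69 + ((⅑)*0)*(-131) = 69 + 0*(-131) = 69 + 0 = 69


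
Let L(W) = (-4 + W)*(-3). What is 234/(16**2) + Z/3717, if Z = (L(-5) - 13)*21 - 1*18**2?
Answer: 143683/158592 ≈ 0.90599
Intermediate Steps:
L(W) = 12 - 3*W
Z = -30 (Z = ((12 - 3*(-5)) - 13)*21 - 1*18**2 = ((12 + 15) - 13)*21 - 1*324 = (27 - 13)*21 - 324 = 14*21 - 324 = 294 - 324 = -30)
234/(16**2) + Z/3717 = 234/(16**2) - 30/3717 = 234/256 - 30*1/3717 = 234*(1/256) - 10/1239 = 117/128 - 10/1239 = 143683/158592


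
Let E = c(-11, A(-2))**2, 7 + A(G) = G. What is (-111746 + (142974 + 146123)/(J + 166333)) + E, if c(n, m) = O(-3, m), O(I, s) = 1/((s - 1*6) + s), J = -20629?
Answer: -390757196017/3496896 ≈ -1.1174e+5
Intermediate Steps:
A(G) = -7 + G
O(I, s) = 1/(-6 + 2*s) (O(I, s) = 1/((s - 6) + s) = 1/((-6 + s) + s) = 1/(-6 + 2*s))
c(n, m) = 1/(2*(-3 + m))
E = 1/576 (E = (1/(2*(-3 + (-7 - 2))))**2 = (1/(2*(-3 - 9)))**2 = ((1/2)/(-12))**2 = ((1/2)*(-1/12))**2 = (-1/24)**2 = 1/576 ≈ 0.0017361)
(-111746 + (142974 + 146123)/(J + 166333)) + E = (-111746 + (142974 + 146123)/(-20629 + 166333)) + 1/576 = (-111746 + 289097/145704) + 1/576 = -16281550087/145704 + 1/576 = -390757196017/3496896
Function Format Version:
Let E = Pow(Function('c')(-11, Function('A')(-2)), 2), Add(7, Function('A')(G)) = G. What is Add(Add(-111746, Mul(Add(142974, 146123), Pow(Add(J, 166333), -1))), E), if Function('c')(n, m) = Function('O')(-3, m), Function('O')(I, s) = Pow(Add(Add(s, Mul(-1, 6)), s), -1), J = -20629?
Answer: Rational(-390757196017, 3496896) ≈ -1.1174e+5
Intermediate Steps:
Function('A')(G) = Add(-7, G)
Function('O')(I, s) = Pow(Add(-6, Mul(2, s)), -1) (Function('O')(I, s) = Pow(Add(Add(s, -6), s), -1) = Pow(Add(Add(-6, s), s), -1) = Pow(Add(-6, Mul(2, s)), -1))
Function('c')(n, m) = Mul(Rational(1, 2), Pow(Add(-3, m), -1))
E = Rational(1, 576) (E = Pow(Mul(Rational(1, 2), Pow(Add(-3, Add(-7, -2)), -1)), 2) = Pow(Mul(Rational(1, 2), Pow(Add(-3, -9), -1)), 2) = Pow(Mul(Rational(1, 2), Pow(-12, -1)), 2) = Pow(Mul(Rational(1, 2), Rational(-1, 12)), 2) = Pow(Rational(-1, 24), 2) = Rational(1, 576) ≈ 0.0017361)
Add(Add(-111746, Mul(Add(142974, 146123), Pow(Add(J, 166333), -1))), E) = Add(Add(-111746, Mul(Add(142974, 146123), Pow(Add(-20629, 166333), -1))), Rational(1, 576)) = Add(Add(-111746, Mul(289097, Pow(145704, -1))), Rational(1, 576)) = Add(Add(-111746, Mul(289097, Rational(1, 145704))), Rational(1, 576)) = Add(Add(-111746, Rational(289097, 145704)), Rational(1, 576)) = Add(Rational(-16281550087, 145704), Rational(1, 576)) = Rational(-390757196017, 3496896)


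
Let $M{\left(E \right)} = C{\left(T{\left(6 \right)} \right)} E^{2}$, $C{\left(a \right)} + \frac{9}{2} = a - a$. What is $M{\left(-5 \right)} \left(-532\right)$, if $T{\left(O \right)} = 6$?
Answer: $59850$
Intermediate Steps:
$C{\left(a \right)} = - \frac{9}{2}$ ($C{\left(a \right)} = - \frac{9}{2} + \left(a - a\right) = - \frac{9}{2} + 0 = - \frac{9}{2}$)
$M{\left(E \right)} = - \frac{9 E^{2}}{2}$
$M{\left(-5 \right)} \left(-532\right) = - \frac{9 \left(-5\right)^{2}}{2} \left(-532\right) = \left(- \frac{9}{2}\right) 25 \left(-532\right) = \left(- \frac{225}{2}\right) \left(-532\right) = 59850$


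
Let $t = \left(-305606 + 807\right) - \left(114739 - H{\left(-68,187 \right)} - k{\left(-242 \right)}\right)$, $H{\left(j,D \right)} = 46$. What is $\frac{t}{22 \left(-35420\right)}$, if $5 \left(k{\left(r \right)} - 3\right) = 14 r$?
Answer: $\frac{300119}{556600} \approx 0.5392$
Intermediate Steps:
$k{\left(r \right)} = 3 + \frac{14 r}{5}$
$t = - \frac{2100833}{5}$ ($t = \left(-305606 + 807\right) + \left(\left(\left(3 + \frac{14}{5} \left(-242\right)\right) + 46\right) - 114739\right) = -304799 + \left(\left(\left(3 - \frac{3388}{5}\right) + 46\right) - 114739\right) = -304799 + \left(\left(- \frac{3373}{5} + 46\right) - 114739\right) = -304799 - \frac{576838}{5} = - \frac{2100833}{5} \approx -4.2017 \cdot 10^{5}$)
$\frac{t}{22 \left(-35420\right)} = - \frac{2100833}{5 \cdot 22 \left(-35420\right)} = - \frac{2100833}{5 \left(-779240\right)} = \left(- \frac{2100833}{5}\right) \left(- \frac{1}{779240}\right) = \frac{300119}{556600}$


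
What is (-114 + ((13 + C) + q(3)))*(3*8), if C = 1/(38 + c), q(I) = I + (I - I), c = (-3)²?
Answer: -110520/47 ≈ -2351.5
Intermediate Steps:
c = 9
q(I) = I (q(I) = I + 0 = I)
C = 1/47 (C = 1/(38 + 9) = 1/47 ≈ 0.021277)
(-114 + ((13 + C) + q(3)))*(3*8) = (-114 + ((13 + 1/47) + 3))*(3*8) = (-114 + (612/47 + 3))*24 = (-114 + 753/47)*24 = -4605/47*24 = -110520/47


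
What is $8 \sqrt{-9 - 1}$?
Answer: $8 i \sqrt{10} \approx 25.298 i$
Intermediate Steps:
$8 \sqrt{-9 - 1} = 8 \sqrt{-10} = 8 i \sqrt{10}$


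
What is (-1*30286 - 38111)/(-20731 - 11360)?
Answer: 22799/10697 ≈ 2.1313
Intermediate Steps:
(-1*30286 - 38111)/(-20731 - 11360) = (-30286 - 38111)/(-32091) = -68397*(-1/32091) = 22799/10697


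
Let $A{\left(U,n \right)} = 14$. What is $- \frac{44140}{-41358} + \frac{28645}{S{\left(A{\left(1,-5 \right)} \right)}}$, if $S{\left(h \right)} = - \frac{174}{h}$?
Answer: $- \frac{1381509865}{599691} \approx -2303.7$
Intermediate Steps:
$- \frac{44140}{-41358} + \frac{28645}{S{\left(A{\left(1,-5 \right)} \right)}} = - \frac{44140}{-41358} + \frac{28645}{\left(-174\right) \frac{1}{14}} = \left(-44140\right) \left(- \frac{1}{41358}\right) + \frac{28645}{\left(-174\right) \frac{1}{14}} = \frac{22070}{20679} + \frac{28645}{- \frac{87}{7}} = \frac{22070}{20679} + 28645 \left(- \frac{7}{87}\right) = \frac{22070}{20679} - \frac{200515}{87} = - \frac{1381509865}{599691}$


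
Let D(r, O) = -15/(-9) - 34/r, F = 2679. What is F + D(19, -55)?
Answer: 152696/57 ≈ 2678.9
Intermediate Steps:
D(r, O) = 5/3 - 34/r (D(r, O) = -15*(-⅑) - 34/r = 5/3 - 34/r)
F + D(19, -55) = 2679 + (5/3 - 34/19) = 2679 - 7/57 = 152696/57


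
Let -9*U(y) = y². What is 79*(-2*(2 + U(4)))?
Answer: -316/9 ≈ -35.111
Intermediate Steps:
U(y) = -y²/9
79*(-2*(2 + U(4))) = 79*(-2*(2 - ⅑*4²)) = 79*(-2*(2 - ⅑*16)) = 79*(-2*(2 - 16/9)) = 79*(-2*2/9) = 79*(-4/9) = -316/9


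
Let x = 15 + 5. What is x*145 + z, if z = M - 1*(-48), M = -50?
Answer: 2898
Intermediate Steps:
x = 20
z = -2 (z = -50 - 1*(-48) = -50 + 48 = -2)
x*145 + z = 20*145 - 2 = 2900 - 2 = 2898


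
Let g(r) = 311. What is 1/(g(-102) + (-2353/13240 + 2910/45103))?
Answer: 597163720/185650317961 ≈ 0.0032166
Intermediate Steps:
1/(g(-102) + (-2353/13240 + 2910/45103)) = 1/(311 + (-2353/13240 + 2910/45103)) = 1/(311 - 67598959/597163720) = 1/(185650317961/597163720) = 597163720/185650317961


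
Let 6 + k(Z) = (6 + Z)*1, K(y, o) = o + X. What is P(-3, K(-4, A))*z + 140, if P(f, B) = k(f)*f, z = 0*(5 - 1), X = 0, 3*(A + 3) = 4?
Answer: 140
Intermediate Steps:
A = -5/3 (A = -3 + (⅓)*4 = -3 + 4/3 = -5/3 ≈ -1.6667)
K(y, o) = o (K(y, o) = o + 0 = o)
k(Z) = Z (k(Z) = -6 + (6 + Z)*1 = -6 + (6 + Z) = Z)
z = 0 (z = 0*4 = 0)
P(f, B) = f² (P(f, B) = f*f = f²)
P(-3, K(-4, A))*z + 140 = (-3)²*0 + 140 = 9*0 + 140 = 0 + 140 = 140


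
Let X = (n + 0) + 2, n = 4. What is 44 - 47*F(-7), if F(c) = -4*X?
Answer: 1172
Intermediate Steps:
X = 6 (X = (4 + 0) + 2 = 4 + 2 = 6)
F(c) = -24 (F(c) = -4*6 = -24)
44 - 47*F(-7) = 44 - 47*(-24) = 44 + 1128 = 1172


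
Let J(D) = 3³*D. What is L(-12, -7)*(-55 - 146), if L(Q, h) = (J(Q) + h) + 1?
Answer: 66330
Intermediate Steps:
J(D) = 27*D
L(Q, h) = 1 + h + 27*Q (L(Q, h) = (27*Q + h) + 1 = (h + 27*Q) + 1 = 1 + h + 27*Q)
L(-12, -7)*(-55 - 146) = (1 - 7 + 27*(-12))*(-55 - 146) = (1 - 7 - 324)*(-201) = -330*(-201) = 66330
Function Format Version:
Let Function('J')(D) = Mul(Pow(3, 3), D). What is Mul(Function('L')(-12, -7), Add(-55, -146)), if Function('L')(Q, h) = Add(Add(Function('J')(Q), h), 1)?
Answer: 66330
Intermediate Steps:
Function('J')(D) = Mul(27, D)
Function('L')(Q, h) = Add(1, h, Mul(27, Q)) (Function('L')(Q, h) = Add(Add(Mul(27, Q), h), 1) = Add(Add(h, Mul(27, Q)), 1) = Add(1, h, Mul(27, Q)))
Mul(Function('L')(-12, -7), Add(-55, -146)) = Mul(Add(1, -7, Mul(27, -12)), Add(-55, -146)) = Mul(Add(1, -7, -324), -201) = Mul(-330, -201) = 66330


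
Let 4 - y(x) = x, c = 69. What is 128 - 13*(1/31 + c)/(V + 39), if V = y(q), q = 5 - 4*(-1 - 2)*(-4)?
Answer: 156714/1333 ≈ 117.56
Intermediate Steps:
q = -43 (q = 5 - (-12)*(-4) = 5 - 4*12 = 5 - 48 = -43)
y(x) = 4 - x
V = 47 (V = 4 - 1*(-43) = 4 + 43 = 47)
128 - 13*(1/31 + c)/(V + 39) = 128 - 13*(1/31 + 69)/(47 + 39) = 128 - 13*(1/31 + 69)/86 = 128 - 27820/(31*86) = 128 - 13*1070/1333 = 128 - 13910/1333 = 156714/1333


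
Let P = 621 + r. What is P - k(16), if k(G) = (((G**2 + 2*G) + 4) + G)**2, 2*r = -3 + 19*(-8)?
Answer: -188641/2 ≈ -94321.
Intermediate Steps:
r = -155/2 (r = (-3 + 19*(-8))/2 = (-3 - 152)/2 = (1/2)*(-155) = -155/2 ≈ -77.500)
P = 1087/2 (P = 621 - 155/2 = 1087/2 ≈ 543.50)
k(G) = (4 + G**2 + 3*G)**2 (k(G) = ((4 + G**2 + 2*G) + G)**2 = (4 + G**2 + 3*G)**2)
P - k(16) = 1087/2 - (4 + 16**2 + 3*16)**2 = 1087/2 - (4 + 256 + 48)**2 = 1087/2 - 1*308**2 = 1087/2 - 1*94864 = 1087/2 - 94864 = -188641/2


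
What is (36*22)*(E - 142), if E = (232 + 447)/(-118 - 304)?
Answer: -23998788/211 ≈ -1.1374e+5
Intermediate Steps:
E = -679/422 (E = 679/(-422) = 679*(-1/422) = -679/422 ≈ -1.6090)
(36*22)*(E - 142) = (36*22)*(-679/422 - 142) = 792*(-60603/422) = -23998788/211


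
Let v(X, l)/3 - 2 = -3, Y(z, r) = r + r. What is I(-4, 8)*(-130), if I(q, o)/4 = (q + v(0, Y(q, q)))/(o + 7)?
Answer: 728/3 ≈ 242.67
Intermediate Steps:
Y(z, r) = 2*r
v(X, l) = -3 (v(X, l) = 6 + 3*(-3) = 6 - 9 = -3)
I(q, o) = 4*(-3 + q)/(7 + o) (I(q, o) = 4*((q - 3)/(o + 7)) = 4*((-3 + q)/(7 + o)) = 4*(-3 + q)/(7 + o))
I(-4, 8)*(-130) = (4*(-3 - 4)/(7 + 8))*(-130) = (4*(-7)/15)*(-130) = (4*(1/15)*(-7))*(-130) = -28/15*(-130) = 728/3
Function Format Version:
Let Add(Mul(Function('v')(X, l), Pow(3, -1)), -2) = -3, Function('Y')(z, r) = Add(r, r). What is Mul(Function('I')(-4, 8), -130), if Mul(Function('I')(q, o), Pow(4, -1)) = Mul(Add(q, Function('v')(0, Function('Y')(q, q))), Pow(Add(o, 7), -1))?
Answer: Rational(728, 3) ≈ 242.67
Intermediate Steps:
Function('Y')(z, r) = Mul(2, r)
Function('v')(X, l) = -3 (Function('v')(X, l) = Add(6, Mul(3, -3)) = Add(6, -9) = -3)
Function('I')(q, o) = Mul(4, Pow(Add(7, o), -1), Add(-3, q)) (Function('I')(q, o) = Mul(4, Mul(Add(q, -3), Pow(Add(o, 7), -1))) = Mul(4, Mul(Add(-3, q), Pow(Add(7, o), -1))) = Mul(4, Mul(Pow(Add(7, o), -1), Add(-3, q))) = Mul(4, Pow(Add(7, o), -1), Add(-3, q)))
Mul(Function('I')(-4, 8), -130) = Mul(Mul(4, Pow(Add(7, 8), -1), Add(-3, -4)), -130) = Mul(Mul(4, Pow(15, -1), -7), -130) = Mul(Mul(4, Rational(1, 15), -7), -130) = Mul(Rational(-28, 15), -130) = Rational(728, 3)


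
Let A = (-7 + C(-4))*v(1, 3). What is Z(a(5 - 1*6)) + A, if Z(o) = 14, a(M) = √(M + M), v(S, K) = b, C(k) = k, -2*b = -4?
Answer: -8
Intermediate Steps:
b = 2 (b = -½*(-4) = 2)
v(S, K) = 2
a(M) = √2*√M (a(M) = √(2*M) = √2*√M)
A = -22 (A = (-7 - 4)*2 = -11*2 = -22)
Z(a(5 - 1*6)) + A = 14 - 22 = -8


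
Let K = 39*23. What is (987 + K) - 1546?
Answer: 338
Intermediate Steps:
K = 897
(987 + K) - 1546 = (987 + 897) - 1546 = 1884 - 1546 = 338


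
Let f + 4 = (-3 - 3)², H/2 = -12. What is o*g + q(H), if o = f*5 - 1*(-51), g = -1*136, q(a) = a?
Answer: -28720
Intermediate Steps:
H = -24 (H = 2*(-12) = -24)
f = 32 (f = -4 + (-3 - 3)² = -4 + (-6)² = -4 + 36 = 32)
g = -136
o = 211 (o = 32*5 - 1*(-51) = 160 + 51 = 211)
o*g + q(H) = 211*(-136) - 24 = -28696 - 24 = -28720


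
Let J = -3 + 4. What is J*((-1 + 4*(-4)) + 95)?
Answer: 78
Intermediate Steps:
J = 1
J*((-1 + 4*(-4)) + 95) = 1*((-1 + 4*(-4)) + 95) = 1*((-1 - 16) + 95) = 1*(-17 + 95) = 1*78 = 78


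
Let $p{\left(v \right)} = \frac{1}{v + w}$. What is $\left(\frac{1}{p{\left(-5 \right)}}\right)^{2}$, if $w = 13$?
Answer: $64$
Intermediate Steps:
$p{\left(v \right)} = \frac{1}{13 + v}$ ($p{\left(v \right)} = \frac{1}{v + 13} = \frac{1}{13 + v}$)
$\left(\frac{1}{p{\left(-5 \right)}}\right)^{2} = \left(\frac{1}{\frac{1}{13 - 5}}\right)^{2} = \left(\frac{1}{\frac{1}{8}}\right)^{2} = 8^{2} = 64$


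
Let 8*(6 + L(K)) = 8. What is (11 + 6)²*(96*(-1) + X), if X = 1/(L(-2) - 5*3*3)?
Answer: -1387489/50 ≈ -27750.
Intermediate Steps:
L(K) = -5 (L(K) = -6 + (⅛)*8 = -6 + 1 = -5)
X = -1/50 (X = 1/(-5 - 5*3*3) = 1/(-5 - 15*3) = 1/(-5 - 45) = 1/(-50) = -1/50 ≈ -0.020000)
(11 + 6)²*(96*(-1) + X) = (11 + 6)²*(96*(-1) - 1/50) = 17²*(-96 - 1/50) = 289*(-4801/50) = -1387489/50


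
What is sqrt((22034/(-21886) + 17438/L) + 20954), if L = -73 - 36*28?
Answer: sqrt(2929785156309461893)/11829383 ≈ 144.70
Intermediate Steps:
L = -1081 (L = -73 - 1008 = -1081)
sqrt((22034/(-21886) + 17438/L) + 20954) = sqrt((22034/(-21886) + 17438/(-1081)) + 20954) = sqrt((22034*(-1/21886) + 17438*(-1/1081)) + 20954) = sqrt((-11017/10943 - 17438/1081) + 20954) = sqrt(-202733411/11829383 + 20954) = sqrt(247670157971/11829383) = sqrt(2929785156309461893)/11829383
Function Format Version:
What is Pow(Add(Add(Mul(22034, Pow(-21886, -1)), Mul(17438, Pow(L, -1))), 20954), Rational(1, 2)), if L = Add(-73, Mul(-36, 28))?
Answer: Mul(Rational(1, 11829383), Pow(2929785156309461893, Rational(1, 2))) ≈ 144.70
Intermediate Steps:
L = -1081 (L = Add(-73, -1008) = -1081)
Pow(Add(Add(Mul(22034, Pow(-21886, -1)), Mul(17438, Pow(L, -1))), 20954), Rational(1, 2)) = Pow(Add(Add(Mul(22034, Pow(-21886, -1)), Mul(17438, Pow(-1081, -1))), 20954), Rational(1, 2)) = Pow(Add(Add(Mul(22034, Rational(-1, 21886)), Mul(17438, Rational(-1, 1081))), 20954), Rational(1, 2)) = Pow(Add(Add(Rational(-11017, 10943), Rational(-17438, 1081)), 20954), Rational(1, 2)) = Pow(Add(Rational(-202733411, 11829383), 20954), Rational(1, 2)) = Pow(Rational(247670157971, 11829383), Rational(1, 2)) = Mul(Rational(1, 11829383), Pow(2929785156309461893, Rational(1, 2)))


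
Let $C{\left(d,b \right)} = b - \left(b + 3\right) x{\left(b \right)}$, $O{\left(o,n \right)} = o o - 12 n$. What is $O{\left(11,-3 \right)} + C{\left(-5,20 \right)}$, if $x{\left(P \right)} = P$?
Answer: $-283$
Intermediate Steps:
$O{\left(o,n \right)} = o^{2} - 12 n$
$C{\left(d,b \right)} = b - b \left(3 + b\right)$ ($C{\left(d,b \right)} = b - \left(b + 3\right) b = b - \left(3 + b\right) b = b - b \left(3 + b\right)$)
$O{\left(11,-3 \right)} + C{\left(-5,20 \right)} = \left(11^{2} - -36\right) + 20 \left(-2 - 20\right) = \left(121 + 36\right) + 20 \left(-2 - 20\right) = 157 + 20 \left(-22\right) = 157 - 440 = -283$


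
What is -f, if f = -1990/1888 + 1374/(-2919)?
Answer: 1400487/918512 ≈ 1.5247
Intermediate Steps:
f = -1400487/918512 (f = -1990*1/1888 + 1374*(-1/2919) = -995/944 - 458/973 = -1400487/918512 ≈ -1.5247)
-f = -1*(-1400487/918512) = 1400487/918512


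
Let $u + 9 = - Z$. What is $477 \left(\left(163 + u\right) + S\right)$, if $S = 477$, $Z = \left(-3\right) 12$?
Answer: $318159$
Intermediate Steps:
$Z = -36$
$u = 27$ ($u = -9 - -36 = -9 + 36 = 27$)
$477 \left(\left(163 + u\right) + S\right) = 477 \left(\left(163 + 27\right) + 477\right) = 477 \left(190 + 477\right) = 477 \cdot 667 = 318159$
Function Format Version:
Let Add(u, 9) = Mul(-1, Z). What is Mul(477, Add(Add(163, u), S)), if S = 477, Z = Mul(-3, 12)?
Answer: 318159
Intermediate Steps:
Z = -36
u = 27 (u = Add(-9, Mul(-1, -36)) = Add(-9, 36) = 27)
Mul(477, Add(Add(163, u), S)) = Mul(477, Add(Add(163, 27), 477)) = Mul(477, Add(190, 477)) = Mul(477, 667) = 318159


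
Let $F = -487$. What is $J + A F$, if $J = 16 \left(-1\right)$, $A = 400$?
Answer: $-194816$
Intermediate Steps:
$J = -16$
$J + A F = -16 + 400 \left(-487\right) = -16 - 194800 = -194816$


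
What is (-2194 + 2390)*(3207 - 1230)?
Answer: 387492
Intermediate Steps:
(-2194 + 2390)*(3207 - 1230) = 196*1977 = 387492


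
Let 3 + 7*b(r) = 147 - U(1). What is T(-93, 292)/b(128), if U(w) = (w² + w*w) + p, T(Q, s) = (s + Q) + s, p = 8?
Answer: 3437/134 ≈ 25.649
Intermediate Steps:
T(Q, s) = Q + 2*s (T(Q, s) = (Q + s) + s = Q + 2*s)
U(w) = 8 + 2*w² (U(w) = (w² + w*w) + 8 = (w² + w²) + 8 = 2*w² + 8 = 8 + 2*w²)
b(r) = 134/7 (b(r) = -3/7 + (147 - (8 + 2*1²))/7 = -3/7 + (147 - (8 + 2*1))/7 = -3/7 + (147 - (8 + 2))/7 = -3/7 + (147 - 1*10)/7 = -3/7 + (147 - 10)/7 = -3/7 + (⅐)*137 = -3/7 + 137/7 = 134/7)
T(-93, 292)/b(128) = (-93 + 2*292)/(134/7) = (-93 + 584)*(7/134) = 491*(7/134) = 3437/134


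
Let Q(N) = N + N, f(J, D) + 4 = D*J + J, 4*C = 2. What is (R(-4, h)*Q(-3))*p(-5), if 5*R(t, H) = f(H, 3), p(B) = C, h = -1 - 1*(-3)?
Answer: -12/5 ≈ -2.4000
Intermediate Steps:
C = ½ (C = (¼)*2 = ½ ≈ 0.50000)
h = 2 (h = -1 + 3 = 2)
p(B) = ½
f(J, D) = -4 + J + D*J (f(J, D) = -4 + (D*J + J) = -4 + (J + D*J) = -4 + J + D*J)
R(t, H) = -⅘ + 4*H/5 (R(t, H) = (-4 + H + 3*H)/5 = (-4 + 4*H)/5 = -⅘ + 4*H/5)
Q(N) = 2*N
(R(-4, h)*Q(-3))*p(-5) = ((-⅘ + (⅘)*2)*(2*(-3)))*(½) = ((-⅘ + 8/5)*(-6))*(½) = ((⅘)*(-6))*(½) = -24/5*½ = -12/5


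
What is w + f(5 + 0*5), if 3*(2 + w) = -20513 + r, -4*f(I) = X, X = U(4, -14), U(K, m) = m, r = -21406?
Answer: -27943/2 ≈ -13972.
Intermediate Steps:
X = -14
f(I) = 7/2 (f(I) = -¼*(-14) = 7/2)
w = -13975 (w = -2 + (-20513 - 21406)/3 = -2 + (⅓)*(-41919) = -2 - 13973 = -13975)
w + f(5 + 0*5) = -13975 + 7/2 = -27943/2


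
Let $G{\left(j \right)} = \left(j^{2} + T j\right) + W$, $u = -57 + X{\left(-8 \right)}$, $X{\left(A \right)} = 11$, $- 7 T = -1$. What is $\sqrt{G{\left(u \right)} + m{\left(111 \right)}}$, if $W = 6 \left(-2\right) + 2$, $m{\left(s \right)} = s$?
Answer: $\frac{\sqrt{108311}}{7} \approx 47.015$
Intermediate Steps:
$T = \frac{1}{7}$ ($T = \left(- \frac{1}{7}\right) \left(-1\right) = \frac{1}{7} \approx 0.14286$)
$W = -10$ ($W = -12 + 2 = -10$)
$u = -46$ ($u = -57 + 11 = -46$)
$G{\left(j \right)} = -10 + j^{2} + \frac{j}{7}$ ($G{\left(j \right)} = \left(j^{2} + \frac{j}{7}\right) - 10 = -10 + j^{2} + \frac{j}{7}$)
$\sqrt{G{\left(u \right)} + m{\left(111 \right)}} = \sqrt{\left(-10 + \left(-46\right)^{2} + \frac{1}{7} \left(-46\right)\right) + 111} = \sqrt{\left(-10 + 2116 - \frac{46}{7}\right) + 111} = \sqrt{\frac{14696}{7} + 111} = \sqrt{\frac{15473}{7}} = \frac{\sqrt{108311}}{7}$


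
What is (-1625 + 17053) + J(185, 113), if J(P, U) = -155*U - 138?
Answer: -2225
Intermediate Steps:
J(P, U) = -138 - 155*U
(-1625 + 17053) + J(185, 113) = (-1625 + 17053) + (-138 - 155*113) = 15428 + (-138 - 17515) = 15428 - 17653 = -2225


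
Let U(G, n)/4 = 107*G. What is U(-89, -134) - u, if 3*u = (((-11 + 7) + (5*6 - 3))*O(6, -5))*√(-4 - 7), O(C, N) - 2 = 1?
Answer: -38092 - 23*I*√11 ≈ -38092.0 - 76.282*I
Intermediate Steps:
O(C, N) = 3 (O(C, N) = 2 + 1 = 3)
U(G, n) = 428*G (U(G, n) = 4*(107*G) = 428*G)
u = 23*I*√11 (u = ((((-11 + 7) + (5*6 - 3))*3)*√(-4 - 7))/3 = (((-4 + (30 - 3))*3)*√(-11))/3 = (((-4 + 27)*3)*(I*√11))/3 = ((23*3)*(I*√11))/3 = (69*(I*√11))/3 = (69*I*√11)/3 = 23*I*√11 ≈ 76.282*I)
U(-89, -134) - u = 428*(-89) - 23*I*√11 = -38092 - 23*I*√11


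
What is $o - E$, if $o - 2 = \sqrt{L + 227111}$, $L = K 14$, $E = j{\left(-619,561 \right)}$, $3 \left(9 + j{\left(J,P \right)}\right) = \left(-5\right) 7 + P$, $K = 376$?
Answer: $- \frac{493}{3} + 65 \sqrt{55} \approx 317.72$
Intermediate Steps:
$j{\left(J,P \right)} = - \frac{62}{3} + \frac{P}{3}$ ($j{\left(J,P \right)} = -9 + \frac{\left(-5\right) 7 + P}{3} = -9 + \frac{-35 + P}{3} = -9 + \left(- \frac{35}{3} + \frac{P}{3}\right) = - \frac{62}{3} + \frac{P}{3}$)
$E = \frac{499}{3}$ ($E = - \frac{62}{3} + \frac{1}{3} \cdot 561 = - \frac{62}{3} + 187 = \frac{499}{3} \approx 166.33$)
$L = 5264$ ($L = 376 \cdot 14 = 5264$)
$o = 2 + 65 \sqrt{55}$ ($o = 2 + \sqrt{5264 + 227111} = 2 + \sqrt{232375} = 2 + 65 \sqrt{55} \approx 484.05$)
$o - E = \left(2 + 65 \sqrt{55}\right) - \frac{499}{3} = - \frac{493}{3} + 65 \sqrt{55}$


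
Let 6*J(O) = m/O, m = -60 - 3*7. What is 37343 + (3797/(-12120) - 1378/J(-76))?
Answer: 3227138027/109080 ≈ 29585.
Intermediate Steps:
m = -81 (m = -60 - 21 = -81)
J(O) = -27/(2*O) (J(O) = (-81/O)/6 = -27/(2*O))
37343 + (3797/(-12120) - 1378/J(-76)) = 37343 + (3797/(-12120) - 1378/((-27/2/(-76)))) = 37343 + (3797*(-1/12120) - 1378/((-27/2*(-1/76)))) = 37343 + (-3797/12120 - 1378/27/152) = 37343 + (-3797/12120 - 1378*152/27) = 37343 + (-3797/12120 - 209456/27) = 37343 - 846236413/109080 = 3227138027/109080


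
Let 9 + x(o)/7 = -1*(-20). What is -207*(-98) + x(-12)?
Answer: 20363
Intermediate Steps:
x(o) = 77 (x(o) = -63 + 7*(-1*(-20)) = -63 + 7*20 = -63 + 140 = 77)
-207*(-98) + x(-12) = -207*(-98) + 77 = 20286 + 77 = 20363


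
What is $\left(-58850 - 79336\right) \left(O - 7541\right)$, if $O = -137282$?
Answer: $20012511078$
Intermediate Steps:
$\left(-58850 - 79336\right) \left(O - 7541\right) = \left(-58850 - 79336\right) \left(-137282 - 7541\right) = \left(-138186\right) \left(-144823\right) = 20012511078$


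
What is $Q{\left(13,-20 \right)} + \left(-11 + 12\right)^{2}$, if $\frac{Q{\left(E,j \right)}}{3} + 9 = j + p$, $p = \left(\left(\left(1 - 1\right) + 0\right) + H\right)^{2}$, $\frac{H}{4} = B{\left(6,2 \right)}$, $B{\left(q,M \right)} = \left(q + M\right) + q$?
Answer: $9322$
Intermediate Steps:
$B{\left(q,M \right)} = M + 2 q$ ($B{\left(q,M \right)} = \left(M + q\right) + q = M + 2 q$)
$H = 56$ ($H = 4 \left(2 + 2 \cdot 6\right) = 4 \left(2 + 12\right) = 4 \cdot 14 = 56$)
$p = 3136$ ($p = \left(\left(\left(1 - 1\right) + 0\right) + 56\right)^{2} = \left(\left(0 + 0\right) + 56\right)^{2} = \left(0 + 56\right)^{2} = 56^{2} = 3136$)
$Q{\left(E,j \right)} = 9381 + 3 j$ ($Q{\left(E,j \right)} = -27 + 3 \left(j + 3136\right) = -27 + 3 \left(3136 + j\right) = -27 + \left(9408 + 3 j\right) = 9381 + 3 j$)
$Q{\left(13,-20 \right)} + \left(-11 + 12\right)^{2} = \left(9381 + 3 \left(-20\right)\right) + \left(-11 + 12\right)^{2} = \left(9381 - 60\right) + 1^{2} = 9321 + 1 = 9322$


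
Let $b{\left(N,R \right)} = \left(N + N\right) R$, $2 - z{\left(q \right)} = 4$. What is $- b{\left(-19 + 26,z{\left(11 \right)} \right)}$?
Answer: $28$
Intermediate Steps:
$z{\left(q \right)} = -2$ ($z{\left(q \right)} = 2 - 4 = -2$)
$b{\left(N,R \right)} = 2 N R$
$- b{\left(-19 + 26,z{\left(11 \right)} \right)} = - 2 \left(-19 + 26\right) \left(-2\right) = - 2 \cdot 7 \left(-2\right) = \left(-1\right) \left(-28\right) = 28$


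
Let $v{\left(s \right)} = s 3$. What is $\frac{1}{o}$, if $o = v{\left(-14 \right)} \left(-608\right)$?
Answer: $\frac{1}{25536} \approx 3.916 \cdot 10^{-5}$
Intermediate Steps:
$v{\left(s \right)} = 3 s$
$o = 25536$ ($o = 3 \left(-14\right) \left(-608\right) = \left(-42\right) \left(-608\right) = 25536$)
$\frac{1}{o} = \frac{1}{25536}$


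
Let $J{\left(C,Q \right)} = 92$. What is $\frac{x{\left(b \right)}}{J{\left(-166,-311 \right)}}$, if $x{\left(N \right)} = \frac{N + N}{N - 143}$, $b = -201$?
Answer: $\frac{201}{15824} \approx 0.012702$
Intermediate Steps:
$x{\left(N \right)} = \frac{2 N}{-143 + N}$
$\frac{x{\left(b \right)}}{J{\left(-166,-311 \right)}} = \frac{2 \left(-201\right) \frac{1}{-143 - 201}}{92} = 2 \left(-201\right) \frac{1}{-344} \cdot \frac{1}{92} = 2 \left(-201\right) \left(- \frac{1}{344}\right) \frac{1}{92} = \frac{201}{172} \cdot \frac{1}{92} = \frac{201}{15824}$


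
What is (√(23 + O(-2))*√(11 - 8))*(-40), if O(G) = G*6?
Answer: -40*√33 ≈ -229.78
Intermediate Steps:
O(G) = 6*G
(√(23 + O(-2))*√(11 - 8))*(-40) = (√(23 + 6*(-2))*√(11 - 8))*(-40) = (√(23 - 12)*√3)*(-40) = (√11*√3)*(-40) = √33*(-40) = -40*√33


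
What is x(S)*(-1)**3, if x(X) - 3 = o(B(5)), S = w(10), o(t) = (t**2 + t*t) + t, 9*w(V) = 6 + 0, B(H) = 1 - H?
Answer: -31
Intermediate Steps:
w(V) = 2/3 (w(V) = (6 + 0)/9 = (1/9)*6 = 2/3)
o(t) = t + 2*t**2 (o(t) = (t**2 + t**2) + t = 2*t**2 + t = t + 2*t**2)
S = 2/3 ≈ 0.66667
x(X) = 31 (x(X) = 3 + (1 - 1*5)*(1 + 2*(1 - 1*5)) = 3 + (1 - 5)*(1 + 2*(1 - 5)) = 3 - 4*(1 + 2*(-4)) = 3 - 4*(1 - 8) = 3 - 4*(-7) = 3 + 28 = 31)
x(S)*(-1)**3 = 31*(-1)**3 = 31*(-1) = -31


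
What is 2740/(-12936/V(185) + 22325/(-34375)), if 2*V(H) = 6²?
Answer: -11302500/2967179 ≈ -3.8092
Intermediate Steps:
V(H) = 18 (V(H) = (½)*6² = (½)*36 = 18)
2740/(-12936/V(185) + 22325/(-34375)) = 2740/(-12936/18 + 22325/(-34375)) = 2740/(-12936*1/18 + 22325*(-1/34375)) = 2740/(-2156/3 - 893/1375) = 2740/(-2967179/4125) = 2740*(-4125/2967179) = -11302500/2967179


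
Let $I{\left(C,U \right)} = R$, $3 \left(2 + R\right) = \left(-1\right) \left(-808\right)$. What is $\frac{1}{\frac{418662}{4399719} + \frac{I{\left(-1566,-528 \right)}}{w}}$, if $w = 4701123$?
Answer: $\frac{20683620184437}{1969357748972} \approx 10.503$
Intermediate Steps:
$R = \frac{802}{3}$ ($R = -2 + \frac{\left(-1\right) \left(-808\right)}{3} = -2 + \frac{1}{3} \cdot 808 = -2 + \frac{808}{3} = \frac{802}{3} \approx 267.33$)
$I{\left(C,U \right)} = \frac{802}{3}$
$\frac{1}{\frac{418662}{4399719} + \frac{I{\left(-1566,-528 \right)}}{w}} = \frac{1}{\frac{418662}{4399719} + \frac{802}{3 \cdot 4701123}} = \frac{1}{418662 \cdot \frac{1}{4399719} + \frac{802}{3} \cdot \frac{1}{4701123}} = \frac{1}{\frac{139554}{1466573} + \frac{802}{14103369}} = \frac{1}{\frac{1969357748972}{20683620184437}} = \frac{20683620184437}{1969357748972}$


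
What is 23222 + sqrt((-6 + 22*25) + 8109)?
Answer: 23222 + sqrt(8653) ≈ 23315.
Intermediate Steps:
23222 + sqrt((-6 + 22*25) + 8109) = 23222 + sqrt((-6 + 550) + 8109) = 23222 + sqrt(544 + 8109) = 23222 + sqrt(8653)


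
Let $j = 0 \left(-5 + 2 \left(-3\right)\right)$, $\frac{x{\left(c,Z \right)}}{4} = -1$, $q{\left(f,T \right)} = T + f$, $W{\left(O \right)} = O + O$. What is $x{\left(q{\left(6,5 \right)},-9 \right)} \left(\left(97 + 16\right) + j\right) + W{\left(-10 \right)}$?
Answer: $-472$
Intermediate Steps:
$W{\left(O \right)} = 2 O$
$x{\left(c,Z \right)} = -4$ ($x{\left(c,Z \right)} = 4 \left(-1\right) = -4$)
$j = 0$ ($j = 0 \left(-5 - 6\right) = 0 \left(-11\right) = 0$)
$x{\left(q{\left(6,5 \right)},-9 \right)} \left(\left(97 + 16\right) + j\right) + W{\left(-10 \right)} = - 4 \left(\left(97 + 16\right) + 0\right) + 2 \left(-10\right) = - 4 \left(113 + 0\right) - 20 = \left(-4\right) 113 - 20 = -452 - 20 = -472$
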